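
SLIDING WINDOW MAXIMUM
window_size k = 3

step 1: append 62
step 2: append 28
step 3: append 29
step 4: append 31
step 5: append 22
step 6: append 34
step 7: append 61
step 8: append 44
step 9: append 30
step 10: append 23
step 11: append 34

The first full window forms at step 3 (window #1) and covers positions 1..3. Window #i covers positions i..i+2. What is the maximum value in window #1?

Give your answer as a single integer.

step 1: append 62 -> window=[62] (not full yet)
step 2: append 28 -> window=[62, 28] (not full yet)
step 3: append 29 -> window=[62, 28, 29] -> max=62
Window #1 max = 62

Answer: 62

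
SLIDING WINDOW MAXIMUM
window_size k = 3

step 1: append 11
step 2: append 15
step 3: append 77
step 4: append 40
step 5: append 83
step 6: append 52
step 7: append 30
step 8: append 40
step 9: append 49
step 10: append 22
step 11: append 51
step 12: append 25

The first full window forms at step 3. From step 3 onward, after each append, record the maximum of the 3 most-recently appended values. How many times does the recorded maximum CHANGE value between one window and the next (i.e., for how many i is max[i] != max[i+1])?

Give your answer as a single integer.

step 1: append 11 -> window=[11] (not full yet)
step 2: append 15 -> window=[11, 15] (not full yet)
step 3: append 77 -> window=[11, 15, 77] -> max=77
step 4: append 40 -> window=[15, 77, 40] -> max=77
step 5: append 83 -> window=[77, 40, 83] -> max=83
step 6: append 52 -> window=[40, 83, 52] -> max=83
step 7: append 30 -> window=[83, 52, 30] -> max=83
step 8: append 40 -> window=[52, 30, 40] -> max=52
step 9: append 49 -> window=[30, 40, 49] -> max=49
step 10: append 22 -> window=[40, 49, 22] -> max=49
step 11: append 51 -> window=[49, 22, 51] -> max=51
step 12: append 25 -> window=[22, 51, 25] -> max=51
Recorded maximums: 77 77 83 83 83 52 49 49 51 51
Changes between consecutive maximums: 4

Answer: 4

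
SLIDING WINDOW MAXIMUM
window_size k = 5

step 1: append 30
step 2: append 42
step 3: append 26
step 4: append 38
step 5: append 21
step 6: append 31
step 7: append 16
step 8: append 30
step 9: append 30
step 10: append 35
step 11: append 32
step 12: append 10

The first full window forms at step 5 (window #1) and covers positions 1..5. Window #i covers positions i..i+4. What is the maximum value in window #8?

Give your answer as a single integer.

step 1: append 30 -> window=[30] (not full yet)
step 2: append 42 -> window=[30, 42] (not full yet)
step 3: append 26 -> window=[30, 42, 26] (not full yet)
step 4: append 38 -> window=[30, 42, 26, 38] (not full yet)
step 5: append 21 -> window=[30, 42, 26, 38, 21] -> max=42
step 6: append 31 -> window=[42, 26, 38, 21, 31] -> max=42
step 7: append 16 -> window=[26, 38, 21, 31, 16] -> max=38
step 8: append 30 -> window=[38, 21, 31, 16, 30] -> max=38
step 9: append 30 -> window=[21, 31, 16, 30, 30] -> max=31
step 10: append 35 -> window=[31, 16, 30, 30, 35] -> max=35
step 11: append 32 -> window=[16, 30, 30, 35, 32] -> max=35
step 12: append 10 -> window=[30, 30, 35, 32, 10] -> max=35
Window #8 max = 35

Answer: 35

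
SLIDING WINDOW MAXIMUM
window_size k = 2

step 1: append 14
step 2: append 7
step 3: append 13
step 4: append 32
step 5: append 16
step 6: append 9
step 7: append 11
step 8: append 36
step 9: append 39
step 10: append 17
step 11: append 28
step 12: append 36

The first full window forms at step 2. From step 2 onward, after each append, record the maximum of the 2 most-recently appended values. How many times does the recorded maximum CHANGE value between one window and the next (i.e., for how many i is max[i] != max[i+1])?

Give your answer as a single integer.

Answer: 8

Derivation:
step 1: append 14 -> window=[14] (not full yet)
step 2: append 7 -> window=[14, 7] -> max=14
step 3: append 13 -> window=[7, 13] -> max=13
step 4: append 32 -> window=[13, 32] -> max=32
step 5: append 16 -> window=[32, 16] -> max=32
step 6: append 9 -> window=[16, 9] -> max=16
step 7: append 11 -> window=[9, 11] -> max=11
step 8: append 36 -> window=[11, 36] -> max=36
step 9: append 39 -> window=[36, 39] -> max=39
step 10: append 17 -> window=[39, 17] -> max=39
step 11: append 28 -> window=[17, 28] -> max=28
step 12: append 36 -> window=[28, 36] -> max=36
Recorded maximums: 14 13 32 32 16 11 36 39 39 28 36
Changes between consecutive maximums: 8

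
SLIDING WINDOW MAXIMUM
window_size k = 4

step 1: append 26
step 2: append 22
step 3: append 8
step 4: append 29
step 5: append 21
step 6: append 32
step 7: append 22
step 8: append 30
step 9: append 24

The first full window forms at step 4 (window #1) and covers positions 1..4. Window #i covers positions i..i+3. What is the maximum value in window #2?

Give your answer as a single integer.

step 1: append 26 -> window=[26] (not full yet)
step 2: append 22 -> window=[26, 22] (not full yet)
step 3: append 8 -> window=[26, 22, 8] (not full yet)
step 4: append 29 -> window=[26, 22, 8, 29] -> max=29
step 5: append 21 -> window=[22, 8, 29, 21] -> max=29
Window #2 max = 29

Answer: 29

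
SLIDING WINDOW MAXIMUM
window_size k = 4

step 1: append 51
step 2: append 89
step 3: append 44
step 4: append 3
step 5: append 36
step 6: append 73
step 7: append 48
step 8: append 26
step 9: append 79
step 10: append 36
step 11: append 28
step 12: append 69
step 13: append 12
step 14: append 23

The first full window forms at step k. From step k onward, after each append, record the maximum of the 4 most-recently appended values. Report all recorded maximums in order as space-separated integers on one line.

step 1: append 51 -> window=[51] (not full yet)
step 2: append 89 -> window=[51, 89] (not full yet)
step 3: append 44 -> window=[51, 89, 44] (not full yet)
step 4: append 3 -> window=[51, 89, 44, 3] -> max=89
step 5: append 36 -> window=[89, 44, 3, 36] -> max=89
step 6: append 73 -> window=[44, 3, 36, 73] -> max=73
step 7: append 48 -> window=[3, 36, 73, 48] -> max=73
step 8: append 26 -> window=[36, 73, 48, 26] -> max=73
step 9: append 79 -> window=[73, 48, 26, 79] -> max=79
step 10: append 36 -> window=[48, 26, 79, 36] -> max=79
step 11: append 28 -> window=[26, 79, 36, 28] -> max=79
step 12: append 69 -> window=[79, 36, 28, 69] -> max=79
step 13: append 12 -> window=[36, 28, 69, 12] -> max=69
step 14: append 23 -> window=[28, 69, 12, 23] -> max=69

Answer: 89 89 73 73 73 79 79 79 79 69 69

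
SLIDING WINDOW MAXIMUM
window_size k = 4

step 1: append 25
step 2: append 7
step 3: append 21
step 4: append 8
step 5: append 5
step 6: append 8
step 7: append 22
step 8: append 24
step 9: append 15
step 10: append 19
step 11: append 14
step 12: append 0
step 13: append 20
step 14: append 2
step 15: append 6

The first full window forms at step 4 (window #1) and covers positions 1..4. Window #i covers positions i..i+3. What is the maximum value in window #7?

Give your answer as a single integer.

step 1: append 25 -> window=[25] (not full yet)
step 2: append 7 -> window=[25, 7] (not full yet)
step 3: append 21 -> window=[25, 7, 21] (not full yet)
step 4: append 8 -> window=[25, 7, 21, 8] -> max=25
step 5: append 5 -> window=[7, 21, 8, 5] -> max=21
step 6: append 8 -> window=[21, 8, 5, 8] -> max=21
step 7: append 22 -> window=[8, 5, 8, 22] -> max=22
step 8: append 24 -> window=[5, 8, 22, 24] -> max=24
step 9: append 15 -> window=[8, 22, 24, 15] -> max=24
step 10: append 19 -> window=[22, 24, 15, 19] -> max=24
Window #7 max = 24

Answer: 24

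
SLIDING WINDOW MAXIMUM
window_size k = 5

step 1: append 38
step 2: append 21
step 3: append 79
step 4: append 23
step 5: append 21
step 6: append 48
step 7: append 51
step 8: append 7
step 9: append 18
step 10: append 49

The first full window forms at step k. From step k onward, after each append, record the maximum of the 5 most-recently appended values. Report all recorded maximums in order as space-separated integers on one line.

Answer: 79 79 79 51 51 51

Derivation:
step 1: append 38 -> window=[38] (not full yet)
step 2: append 21 -> window=[38, 21] (not full yet)
step 3: append 79 -> window=[38, 21, 79] (not full yet)
step 4: append 23 -> window=[38, 21, 79, 23] (not full yet)
step 5: append 21 -> window=[38, 21, 79, 23, 21] -> max=79
step 6: append 48 -> window=[21, 79, 23, 21, 48] -> max=79
step 7: append 51 -> window=[79, 23, 21, 48, 51] -> max=79
step 8: append 7 -> window=[23, 21, 48, 51, 7] -> max=51
step 9: append 18 -> window=[21, 48, 51, 7, 18] -> max=51
step 10: append 49 -> window=[48, 51, 7, 18, 49] -> max=51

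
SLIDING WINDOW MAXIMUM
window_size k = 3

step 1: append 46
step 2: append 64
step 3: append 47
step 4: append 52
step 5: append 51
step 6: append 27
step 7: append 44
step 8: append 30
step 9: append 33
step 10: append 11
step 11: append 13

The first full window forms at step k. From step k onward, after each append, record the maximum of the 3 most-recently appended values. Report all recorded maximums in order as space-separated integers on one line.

Answer: 64 64 52 52 51 44 44 33 33

Derivation:
step 1: append 46 -> window=[46] (not full yet)
step 2: append 64 -> window=[46, 64] (not full yet)
step 3: append 47 -> window=[46, 64, 47] -> max=64
step 4: append 52 -> window=[64, 47, 52] -> max=64
step 5: append 51 -> window=[47, 52, 51] -> max=52
step 6: append 27 -> window=[52, 51, 27] -> max=52
step 7: append 44 -> window=[51, 27, 44] -> max=51
step 8: append 30 -> window=[27, 44, 30] -> max=44
step 9: append 33 -> window=[44, 30, 33] -> max=44
step 10: append 11 -> window=[30, 33, 11] -> max=33
step 11: append 13 -> window=[33, 11, 13] -> max=33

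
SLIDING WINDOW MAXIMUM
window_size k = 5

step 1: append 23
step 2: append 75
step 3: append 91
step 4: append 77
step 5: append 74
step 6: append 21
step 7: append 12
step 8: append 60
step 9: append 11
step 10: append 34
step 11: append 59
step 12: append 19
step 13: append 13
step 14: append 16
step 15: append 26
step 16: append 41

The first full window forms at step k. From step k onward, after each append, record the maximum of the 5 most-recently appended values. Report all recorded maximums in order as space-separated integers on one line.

step 1: append 23 -> window=[23] (not full yet)
step 2: append 75 -> window=[23, 75] (not full yet)
step 3: append 91 -> window=[23, 75, 91] (not full yet)
step 4: append 77 -> window=[23, 75, 91, 77] (not full yet)
step 5: append 74 -> window=[23, 75, 91, 77, 74] -> max=91
step 6: append 21 -> window=[75, 91, 77, 74, 21] -> max=91
step 7: append 12 -> window=[91, 77, 74, 21, 12] -> max=91
step 8: append 60 -> window=[77, 74, 21, 12, 60] -> max=77
step 9: append 11 -> window=[74, 21, 12, 60, 11] -> max=74
step 10: append 34 -> window=[21, 12, 60, 11, 34] -> max=60
step 11: append 59 -> window=[12, 60, 11, 34, 59] -> max=60
step 12: append 19 -> window=[60, 11, 34, 59, 19] -> max=60
step 13: append 13 -> window=[11, 34, 59, 19, 13] -> max=59
step 14: append 16 -> window=[34, 59, 19, 13, 16] -> max=59
step 15: append 26 -> window=[59, 19, 13, 16, 26] -> max=59
step 16: append 41 -> window=[19, 13, 16, 26, 41] -> max=41

Answer: 91 91 91 77 74 60 60 60 59 59 59 41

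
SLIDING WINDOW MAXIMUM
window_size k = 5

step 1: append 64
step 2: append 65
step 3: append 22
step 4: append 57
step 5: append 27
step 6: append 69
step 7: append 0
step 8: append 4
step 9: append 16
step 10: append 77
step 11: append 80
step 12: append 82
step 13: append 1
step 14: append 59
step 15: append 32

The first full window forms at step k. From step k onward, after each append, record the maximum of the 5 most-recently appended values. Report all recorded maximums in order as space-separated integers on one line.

step 1: append 64 -> window=[64] (not full yet)
step 2: append 65 -> window=[64, 65] (not full yet)
step 3: append 22 -> window=[64, 65, 22] (not full yet)
step 4: append 57 -> window=[64, 65, 22, 57] (not full yet)
step 5: append 27 -> window=[64, 65, 22, 57, 27] -> max=65
step 6: append 69 -> window=[65, 22, 57, 27, 69] -> max=69
step 7: append 0 -> window=[22, 57, 27, 69, 0] -> max=69
step 8: append 4 -> window=[57, 27, 69, 0, 4] -> max=69
step 9: append 16 -> window=[27, 69, 0, 4, 16] -> max=69
step 10: append 77 -> window=[69, 0, 4, 16, 77] -> max=77
step 11: append 80 -> window=[0, 4, 16, 77, 80] -> max=80
step 12: append 82 -> window=[4, 16, 77, 80, 82] -> max=82
step 13: append 1 -> window=[16, 77, 80, 82, 1] -> max=82
step 14: append 59 -> window=[77, 80, 82, 1, 59] -> max=82
step 15: append 32 -> window=[80, 82, 1, 59, 32] -> max=82

Answer: 65 69 69 69 69 77 80 82 82 82 82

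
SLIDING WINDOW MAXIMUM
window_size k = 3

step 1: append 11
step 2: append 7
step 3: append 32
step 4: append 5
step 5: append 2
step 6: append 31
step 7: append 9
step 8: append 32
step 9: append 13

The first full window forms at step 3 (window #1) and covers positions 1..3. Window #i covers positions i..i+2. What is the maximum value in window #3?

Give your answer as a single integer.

Answer: 32

Derivation:
step 1: append 11 -> window=[11] (not full yet)
step 2: append 7 -> window=[11, 7] (not full yet)
step 3: append 32 -> window=[11, 7, 32] -> max=32
step 4: append 5 -> window=[7, 32, 5] -> max=32
step 5: append 2 -> window=[32, 5, 2] -> max=32
Window #3 max = 32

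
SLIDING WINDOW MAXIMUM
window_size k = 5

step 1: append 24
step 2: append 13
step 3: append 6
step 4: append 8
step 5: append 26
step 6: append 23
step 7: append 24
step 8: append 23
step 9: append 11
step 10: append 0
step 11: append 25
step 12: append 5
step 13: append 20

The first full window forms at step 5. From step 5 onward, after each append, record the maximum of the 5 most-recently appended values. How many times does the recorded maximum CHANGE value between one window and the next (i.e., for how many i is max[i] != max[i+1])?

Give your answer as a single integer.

step 1: append 24 -> window=[24] (not full yet)
step 2: append 13 -> window=[24, 13] (not full yet)
step 3: append 6 -> window=[24, 13, 6] (not full yet)
step 4: append 8 -> window=[24, 13, 6, 8] (not full yet)
step 5: append 26 -> window=[24, 13, 6, 8, 26] -> max=26
step 6: append 23 -> window=[13, 6, 8, 26, 23] -> max=26
step 7: append 24 -> window=[6, 8, 26, 23, 24] -> max=26
step 8: append 23 -> window=[8, 26, 23, 24, 23] -> max=26
step 9: append 11 -> window=[26, 23, 24, 23, 11] -> max=26
step 10: append 0 -> window=[23, 24, 23, 11, 0] -> max=24
step 11: append 25 -> window=[24, 23, 11, 0, 25] -> max=25
step 12: append 5 -> window=[23, 11, 0, 25, 5] -> max=25
step 13: append 20 -> window=[11, 0, 25, 5, 20] -> max=25
Recorded maximums: 26 26 26 26 26 24 25 25 25
Changes between consecutive maximums: 2

Answer: 2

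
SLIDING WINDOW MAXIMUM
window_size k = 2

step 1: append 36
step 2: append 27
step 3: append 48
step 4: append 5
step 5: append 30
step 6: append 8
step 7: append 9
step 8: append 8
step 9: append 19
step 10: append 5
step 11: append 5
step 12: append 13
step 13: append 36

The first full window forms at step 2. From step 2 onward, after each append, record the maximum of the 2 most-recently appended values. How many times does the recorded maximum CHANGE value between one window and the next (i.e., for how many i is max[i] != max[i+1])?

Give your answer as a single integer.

Answer: 7

Derivation:
step 1: append 36 -> window=[36] (not full yet)
step 2: append 27 -> window=[36, 27] -> max=36
step 3: append 48 -> window=[27, 48] -> max=48
step 4: append 5 -> window=[48, 5] -> max=48
step 5: append 30 -> window=[5, 30] -> max=30
step 6: append 8 -> window=[30, 8] -> max=30
step 7: append 9 -> window=[8, 9] -> max=9
step 8: append 8 -> window=[9, 8] -> max=9
step 9: append 19 -> window=[8, 19] -> max=19
step 10: append 5 -> window=[19, 5] -> max=19
step 11: append 5 -> window=[5, 5] -> max=5
step 12: append 13 -> window=[5, 13] -> max=13
step 13: append 36 -> window=[13, 36] -> max=36
Recorded maximums: 36 48 48 30 30 9 9 19 19 5 13 36
Changes between consecutive maximums: 7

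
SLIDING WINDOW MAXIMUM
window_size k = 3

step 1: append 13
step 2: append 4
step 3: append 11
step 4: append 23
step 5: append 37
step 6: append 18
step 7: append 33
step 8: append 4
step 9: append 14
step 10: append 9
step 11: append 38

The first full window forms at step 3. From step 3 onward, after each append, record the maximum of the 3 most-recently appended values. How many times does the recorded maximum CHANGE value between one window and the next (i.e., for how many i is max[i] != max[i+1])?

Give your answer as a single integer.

Answer: 5

Derivation:
step 1: append 13 -> window=[13] (not full yet)
step 2: append 4 -> window=[13, 4] (not full yet)
step 3: append 11 -> window=[13, 4, 11] -> max=13
step 4: append 23 -> window=[4, 11, 23] -> max=23
step 5: append 37 -> window=[11, 23, 37] -> max=37
step 6: append 18 -> window=[23, 37, 18] -> max=37
step 7: append 33 -> window=[37, 18, 33] -> max=37
step 8: append 4 -> window=[18, 33, 4] -> max=33
step 9: append 14 -> window=[33, 4, 14] -> max=33
step 10: append 9 -> window=[4, 14, 9] -> max=14
step 11: append 38 -> window=[14, 9, 38] -> max=38
Recorded maximums: 13 23 37 37 37 33 33 14 38
Changes between consecutive maximums: 5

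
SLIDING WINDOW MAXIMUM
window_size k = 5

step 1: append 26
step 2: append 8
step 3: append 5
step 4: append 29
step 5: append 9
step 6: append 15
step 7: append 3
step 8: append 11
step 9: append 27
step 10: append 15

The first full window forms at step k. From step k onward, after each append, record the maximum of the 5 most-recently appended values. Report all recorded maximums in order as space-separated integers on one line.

step 1: append 26 -> window=[26] (not full yet)
step 2: append 8 -> window=[26, 8] (not full yet)
step 3: append 5 -> window=[26, 8, 5] (not full yet)
step 4: append 29 -> window=[26, 8, 5, 29] (not full yet)
step 5: append 9 -> window=[26, 8, 5, 29, 9] -> max=29
step 6: append 15 -> window=[8, 5, 29, 9, 15] -> max=29
step 7: append 3 -> window=[5, 29, 9, 15, 3] -> max=29
step 8: append 11 -> window=[29, 9, 15, 3, 11] -> max=29
step 9: append 27 -> window=[9, 15, 3, 11, 27] -> max=27
step 10: append 15 -> window=[15, 3, 11, 27, 15] -> max=27

Answer: 29 29 29 29 27 27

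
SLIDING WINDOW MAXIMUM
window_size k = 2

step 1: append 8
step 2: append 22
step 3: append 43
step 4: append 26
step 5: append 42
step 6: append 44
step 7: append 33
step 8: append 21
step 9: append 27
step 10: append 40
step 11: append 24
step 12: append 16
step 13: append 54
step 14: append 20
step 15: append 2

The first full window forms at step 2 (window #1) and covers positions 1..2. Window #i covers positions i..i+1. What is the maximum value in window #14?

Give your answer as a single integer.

Answer: 20

Derivation:
step 1: append 8 -> window=[8] (not full yet)
step 2: append 22 -> window=[8, 22] -> max=22
step 3: append 43 -> window=[22, 43] -> max=43
step 4: append 26 -> window=[43, 26] -> max=43
step 5: append 42 -> window=[26, 42] -> max=42
step 6: append 44 -> window=[42, 44] -> max=44
step 7: append 33 -> window=[44, 33] -> max=44
step 8: append 21 -> window=[33, 21] -> max=33
step 9: append 27 -> window=[21, 27] -> max=27
step 10: append 40 -> window=[27, 40] -> max=40
step 11: append 24 -> window=[40, 24] -> max=40
step 12: append 16 -> window=[24, 16] -> max=24
step 13: append 54 -> window=[16, 54] -> max=54
step 14: append 20 -> window=[54, 20] -> max=54
step 15: append 2 -> window=[20, 2] -> max=20
Window #14 max = 20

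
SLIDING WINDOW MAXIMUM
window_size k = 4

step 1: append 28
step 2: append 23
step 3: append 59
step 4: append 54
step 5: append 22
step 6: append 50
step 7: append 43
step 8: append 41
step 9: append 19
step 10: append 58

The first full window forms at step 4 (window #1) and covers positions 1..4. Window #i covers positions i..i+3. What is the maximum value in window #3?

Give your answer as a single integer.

step 1: append 28 -> window=[28] (not full yet)
step 2: append 23 -> window=[28, 23] (not full yet)
step 3: append 59 -> window=[28, 23, 59] (not full yet)
step 4: append 54 -> window=[28, 23, 59, 54] -> max=59
step 5: append 22 -> window=[23, 59, 54, 22] -> max=59
step 6: append 50 -> window=[59, 54, 22, 50] -> max=59
Window #3 max = 59

Answer: 59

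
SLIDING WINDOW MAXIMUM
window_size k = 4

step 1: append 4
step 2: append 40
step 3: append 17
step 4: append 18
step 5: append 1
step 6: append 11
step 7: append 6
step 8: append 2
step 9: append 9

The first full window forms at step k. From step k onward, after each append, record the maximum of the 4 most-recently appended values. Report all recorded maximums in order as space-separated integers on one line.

Answer: 40 40 18 18 11 11

Derivation:
step 1: append 4 -> window=[4] (not full yet)
step 2: append 40 -> window=[4, 40] (not full yet)
step 3: append 17 -> window=[4, 40, 17] (not full yet)
step 4: append 18 -> window=[4, 40, 17, 18] -> max=40
step 5: append 1 -> window=[40, 17, 18, 1] -> max=40
step 6: append 11 -> window=[17, 18, 1, 11] -> max=18
step 7: append 6 -> window=[18, 1, 11, 6] -> max=18
step 8: append 2 -> window=[1, 11, 6, 2] -> max=11
step 9: append 9 -> window=[11, 6, 2, 9] -> max=11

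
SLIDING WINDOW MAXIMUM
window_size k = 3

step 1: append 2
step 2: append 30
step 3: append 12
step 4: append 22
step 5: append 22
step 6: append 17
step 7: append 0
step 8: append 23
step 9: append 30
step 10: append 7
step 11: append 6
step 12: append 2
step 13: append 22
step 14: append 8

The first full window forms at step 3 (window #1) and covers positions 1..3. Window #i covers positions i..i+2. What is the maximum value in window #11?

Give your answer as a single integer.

Answer: 22

Derivation:
step 1: append 2 -> window=[2] (not full yet)
step 2: append 30 -> window=[2, 30] (not full yet)
step 3: append 12 -> window=[2, 30, 12] -> max=30
step 4: append 22 -> window=[30, 12, 22] -> max=30
step 5: append 22 -> window=[12, 22, 22] -> max=22
step 6: append 17 -> window=[22, 22, 17] -> max=22
step 7: append 0 -> window=[22, 17, 0] -> max=22
step 8: append 23 -> window=[17, 0, 23] -> max=23
step 9: append 30 -> window=[0, 23, 30] -> max=30
step 10: append 7 -> window=[23, 30, 7] -> max=30
step 11: append 6 -> window=[30, 7, 6] -> max=30
step 12: append 2 -> window=[7, 6, 2] -> max=7
step 13: append 22 -> window=[6, 2, 22] -> max=22
Window #11 max = 22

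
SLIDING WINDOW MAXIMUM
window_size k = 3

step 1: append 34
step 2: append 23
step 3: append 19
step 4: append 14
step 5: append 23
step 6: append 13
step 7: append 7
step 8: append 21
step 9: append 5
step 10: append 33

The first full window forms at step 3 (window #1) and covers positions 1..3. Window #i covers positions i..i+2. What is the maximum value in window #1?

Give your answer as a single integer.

step 1: append 34 -> window=[34] (not full yet)
step 2: append 23 -> window=[34, 23] (not full yet)
step 3: append 19 -> window=[34, 23, 19] -> max=34
Window #1 max = 34

Answer: 34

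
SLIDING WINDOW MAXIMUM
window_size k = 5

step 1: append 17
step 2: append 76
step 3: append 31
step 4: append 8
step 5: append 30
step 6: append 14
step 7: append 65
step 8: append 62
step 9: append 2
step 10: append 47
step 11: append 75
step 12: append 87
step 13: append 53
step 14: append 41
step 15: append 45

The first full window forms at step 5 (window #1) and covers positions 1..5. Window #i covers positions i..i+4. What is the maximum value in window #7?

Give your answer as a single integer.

step 1: append 17 -> window=[17] (not full yet)
step 2: append 76 -> window=[17, 76] (not full yet)
step 3: append 31 -> window=[17, 76, 31] (not full yet)
step 4: append 8 -> window=[17, 76, 31, 8] (not full yet)
step 5: append 30 -> window=[17, 76, 31, 8, 30] -> max=76
step 6: append 14 -> window=[76, 31, 8, 30, 14] -> max=76
step 7: append 65 -> window=[31, 8, 30, 14, 65] -> max=65
step 8: append 62 -> window=[8, 30, 14, 65, 62] -> max=65
step 9: append 2 -> window=[30, 14, 65, 62, 2] -> max=65
step 10: append 47 -> window=[14, 65, 62, 2, 47] -> max=65
step 11: append 75 -> window=[65, 62, 2, 47, 75] -> max=75
Window #7 max = 75

Answer: 75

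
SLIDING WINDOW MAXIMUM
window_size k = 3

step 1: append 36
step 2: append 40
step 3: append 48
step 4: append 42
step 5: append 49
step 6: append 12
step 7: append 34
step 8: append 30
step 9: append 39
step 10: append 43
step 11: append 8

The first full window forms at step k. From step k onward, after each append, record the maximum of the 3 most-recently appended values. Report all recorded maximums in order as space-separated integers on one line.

Answer: 48 48 49 49 49 34 39 43 43

Derivation:
step 1: append 36 -> window=[36] (not full yet)
step 2: append 40 -> window=[36, 40] (not full yet)
step 3: append 48 -> window=[36, 40, 48] -> max=48
step 4: append 42 -> window=[40, 48, 42] -> max=48
step 5: append 49 -> window=[48, 42, 49] -> max=49
step 6: append 12 -> window=[42, 49, 12] -> max=49
step 7: append 34 -> window=[49, 12, 34] -> max=49
step 8: append 30 -> window=[12, 34, 30] -> max=34
step 9: append 39 -> window=[34, 30, 39] -> max=39
step 10: append 43 -> window=[30, 39, 43] -> max=43
step 11: append 8 -> window=[39, 43, 8] -> max=43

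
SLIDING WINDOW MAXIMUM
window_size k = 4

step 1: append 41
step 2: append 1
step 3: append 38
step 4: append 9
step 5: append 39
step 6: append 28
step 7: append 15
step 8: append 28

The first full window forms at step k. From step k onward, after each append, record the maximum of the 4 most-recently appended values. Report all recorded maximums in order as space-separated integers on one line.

Answer: 41 39 39 39 39

Derivation:
step 1: append 41 -> window=[41] (not full yet)
step 2: append 1 -> window=[41, 1] (not full yet)
step 3: append 38 -> window=[41, 1, 38] (not full yet)
step 4: append 9 -> window=[41, 1, 38, 9] -> max=41
step 5: append 39 -> window=[1, 38, 9, 39] -> max=39
step 6: append 28 -> window=[38, 9, 39, 28] -> max=39
step 7: append 15 -> window=[9, 39, 28, 15] -> max=39
step 8: append 28 -> window=[39, 28, 15, 28] -> max=39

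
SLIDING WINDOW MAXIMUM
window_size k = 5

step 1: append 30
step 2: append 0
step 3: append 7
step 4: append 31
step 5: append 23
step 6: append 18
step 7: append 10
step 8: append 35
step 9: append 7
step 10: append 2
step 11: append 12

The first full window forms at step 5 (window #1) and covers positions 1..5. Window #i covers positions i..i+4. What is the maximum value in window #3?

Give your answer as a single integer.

Answer: 31

Derivation:
step 1: append 30 -> window=[30] (not full yet)
step 2: append 0 -> window=[30, 0] (not full yet)
step 3: append 7 -> window=[30, 0, 7] (not full yet)
step 4: append 31 -> window=[30, 0, 7, 31] (not full yet)
step 5: append 23 -> window=[30, 0, 7, 31, 23] -> max=31
step 6: append 18 -> window=[0, 7, 31, 23, 18] -> max=31
step 7: append 10 -> window=[7, 31, 23, 18, 10] -> max=31
Window #3 max = 31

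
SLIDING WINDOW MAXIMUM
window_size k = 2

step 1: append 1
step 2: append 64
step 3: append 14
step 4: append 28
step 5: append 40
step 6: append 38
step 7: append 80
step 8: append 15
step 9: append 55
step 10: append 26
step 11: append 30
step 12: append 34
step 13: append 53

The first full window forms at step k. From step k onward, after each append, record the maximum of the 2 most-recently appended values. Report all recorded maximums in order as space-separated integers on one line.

step 1: append 1 -> window=[1] (not full yet)
step 2: append 64 -> window=[1, 64] -> max=64
step 3: append 14 -> window=[64, 14] -> max=64
step 4: append 28 -> window=[14, 28] -> max=28
step 5: append 40 -> window=[28, 40] -> max=40
step 6: append 38 -> window=[40, 38] -> max=40
step 7: append 80 -> window=[38, 80] -> max=80
step 8: append 15 -> window=[80, 15] -> max=80
step 9: append 55 -> window=[15, 55] -> max=55
step 10: append 26 -> window=[55, 26] -> max=55
step 11: append 30 -> window=[26, 30] -> max=30
step 12: append 34 -> window=[30, 34] -> max=34
step 13: append 53 -> window=[34, 53] -> max=53

Answer: 64 64 28 40 40 80 80 55 55 30 34 53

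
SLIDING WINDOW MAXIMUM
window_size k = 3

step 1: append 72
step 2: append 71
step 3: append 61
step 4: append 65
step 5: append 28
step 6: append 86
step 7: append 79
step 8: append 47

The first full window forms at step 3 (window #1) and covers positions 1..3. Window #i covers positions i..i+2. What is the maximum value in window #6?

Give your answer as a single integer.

Answer: 86

Derivation:
step 1: append 72 -> window=[72] (not full yet)
step 2: append 71 -> window=[72, 71] (not full yet)
step 3: append 61 -> window=[72, 71, 61] -> max=72
step 4: append 65 -> window=[71, 61, 65] -> max=71
step 5: append 28 -> window=[61, 65, 28] -> max=65
step 6: append 86 -> window=[65, 28, 86] -> max=86
step 7: append 79 -> window=[28, 86, 79] -> max=86
step 8: append 47 -> window=[86, 79, 47] -> max=86
Window #6 max = 86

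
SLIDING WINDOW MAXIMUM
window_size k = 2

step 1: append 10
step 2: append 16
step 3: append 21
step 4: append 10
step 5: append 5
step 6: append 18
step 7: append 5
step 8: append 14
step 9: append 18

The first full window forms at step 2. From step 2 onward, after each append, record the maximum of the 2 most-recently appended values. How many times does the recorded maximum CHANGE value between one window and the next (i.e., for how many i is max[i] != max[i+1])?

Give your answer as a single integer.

step 1: append 10 -> window=[10] (not full yet)
step 2: append 16 -> window=[10, 16] -> max=16
step 3: append 21 -> window=[16, 21] -> max=21
step 4: append 10 -> window=[21, 10] -> max=21
step 5: append 5 -> window=[10, 5] -> max=10
step 6: append 18 -> window=[5, 18] -> max=18
step 7: append 5 -> window=[18, 5] -> max=18
step 8: append 14 -> window=[5, 14] -> max=14
step 9: append 18 -> window=[14, 18] -> max=18
Recorded maximums: 16 21 21 10 18 18 14 18
Changes between consecutive maximums: 5

Answer: 5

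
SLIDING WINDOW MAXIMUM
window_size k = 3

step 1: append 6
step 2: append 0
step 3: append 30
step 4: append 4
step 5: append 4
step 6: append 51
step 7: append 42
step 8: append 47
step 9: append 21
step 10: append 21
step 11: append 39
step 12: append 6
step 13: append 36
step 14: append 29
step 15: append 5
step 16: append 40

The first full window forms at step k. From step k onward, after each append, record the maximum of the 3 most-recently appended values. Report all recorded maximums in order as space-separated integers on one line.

Answer: 30 30 30 51 51 51 47 47 39 39 39 36 36 40

Derivation:
step 1: append 6 -> window=[6] (not full yet)
step 2: append 0 -> window=[6, 0] (not full yet)
step 3: append 30 -> window=[6, 0, 30] -> max=30
step 4: append 4 -> window=[0, 30, 4] -> max=30
step 5: append 4 -> window=[30, 4, 4] -> max=30
step 6: append 51 -> window=[4, 4, 51] -> max=51
step 7: append 42 -> window=[4, 51, 42] -> max=51
step 8: append 47 -> window=[51, 42, 47] -> max=51
step 9: append 21 -> window=[42, 47, 21] -> max=47
step 10: append 21 -> window=[47, 21, 21] -> max=47
step 11: append 39 -> window=[21, 21, 39] -> max=39
step 12: append 6 -> window=[21, 39, 6] -> max=39
step 13: append 36 -> window=[39, 6, 36] -> max=39
step 14: append 29 -> window=[6, 36, 29] -> max=36
step 15: append 5 -> window=[36, 29, 5] -> max=36
step 16: append 40 -> window=[29, 5, 40] -> max=40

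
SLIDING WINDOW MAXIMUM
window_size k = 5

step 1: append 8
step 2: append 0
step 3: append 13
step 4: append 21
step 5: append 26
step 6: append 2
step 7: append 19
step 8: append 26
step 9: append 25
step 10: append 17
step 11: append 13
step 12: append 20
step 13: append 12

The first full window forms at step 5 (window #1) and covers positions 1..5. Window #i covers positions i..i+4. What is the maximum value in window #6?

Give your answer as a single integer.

step 1: append 8 -> window=[8] (not full yet)
step 2: append 0 -> window=[8, 0] (not full yet)
step 3: append 13 -> window=[8, 0, 13] (not full yet)
step 4: append 21 -> window=[8, 0, 13, 21] (not full yet)
step 5: append 26 -> window=[8, 0, 13, 21, 26] -> max=26
step 6: append 2 -> window=[0, 13, 21, 26, 2] -> max=26
step 7: append 19 -> window=[13, 21, 26, 2, 19] -> max=26
step 8: append 26 -> window=[21, 26, 2, 19, 26] -> max=26
step 9: append 25 -> window=[26, 2, 19, 26, 25] -> max=26
step 10: append 17 -> window=[2, 19, 26, 25, 17] -> max=26
Window #6 max = 26

Answer: 26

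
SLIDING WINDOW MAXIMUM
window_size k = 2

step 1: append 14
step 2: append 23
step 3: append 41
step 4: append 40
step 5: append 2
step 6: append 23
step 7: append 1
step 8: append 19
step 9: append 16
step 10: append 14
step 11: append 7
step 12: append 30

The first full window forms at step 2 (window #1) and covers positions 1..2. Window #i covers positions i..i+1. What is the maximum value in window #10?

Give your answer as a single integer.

step 1: append 14 -> window=[14] (not full yet)
step 2: append 23 -> window=[14, 23] -> max=23
step 3: append 41 -> window=[23, 41] -> max=41
step 4: append 40 -> window=[41, 40] -> max=41
step 5: append 2 -> window=[40, 2] -> max=40
step 6: append 23 -> window=[2, 23] -> max=23
step 7: append 1 -> window=[23, 1] -> max=23
step 8: append 19 -> window=[1, 19] -> max=19
step 9: append 16 -> window=[19, 16] -> max=19
step 10: append 14 -> window=[16, 14] -> max=16
step 11: append 7 -> window=[14, 7] -> max=14
Window #10 max = 14

Answer: 14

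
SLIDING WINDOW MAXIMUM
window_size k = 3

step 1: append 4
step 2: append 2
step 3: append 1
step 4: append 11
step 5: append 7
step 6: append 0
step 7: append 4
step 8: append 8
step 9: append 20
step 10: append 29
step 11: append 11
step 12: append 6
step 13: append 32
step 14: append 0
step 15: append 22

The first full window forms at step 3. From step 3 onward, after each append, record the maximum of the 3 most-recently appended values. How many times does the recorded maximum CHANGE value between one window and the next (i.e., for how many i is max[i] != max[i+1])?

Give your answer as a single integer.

Answer: 6

Derivation:
step 1: append 4 -> window=[4] (not full yet)
step 2: append 2 -> window=[4, 2] (not full yet)
step 3: append 1 -> window=[4, 2, 1] -> max=4
step 4: append 11 -> window=[2, 1, 11] -> max=11
step 5: append 7 -> window=[1, 11, 7] -> max=11
step 6: append 0 -> window=[11, 7, 0] -> max=11
step 7: append 4 -> window=[7, 0, 4] -> max=7
step 8: append 8 -> window=[0, 4, 8] -> max=8
step 9: append 20 -> window=[4, 8, 20] -> max=20
step 10: append 29 -> window=[8, 20, 29] -> max=29
step 11: append 11 -> window=[20, 29, 11] -> max=29
step 12: append 6 -> window=[29, 11, 6] -> max=29
step 13: append 32 -> window=[11, 6, 32] -> max=32
step 14: append 0 -> window=[6, 32, 0] -> max=32
step 15: append 22 -> window=[32, 0, 22] -> max=32
Recorded maximums: 4 11 11 11 7 8 20 29 29 29 32 32 32
Changes between consecutive maximums: 6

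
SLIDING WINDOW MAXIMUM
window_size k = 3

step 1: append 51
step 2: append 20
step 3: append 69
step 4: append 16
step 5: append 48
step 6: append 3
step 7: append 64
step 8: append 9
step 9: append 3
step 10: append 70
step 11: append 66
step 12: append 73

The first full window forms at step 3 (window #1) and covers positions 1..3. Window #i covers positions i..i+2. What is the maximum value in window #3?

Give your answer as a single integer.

Answer: 69

Derivation:
step 1: append 51 -> window=[51] (not full yet)
step 2: append 20 -> window=[51, 20] (not full yet)
step 3: append 69 -> window=[51, 20, 69] -> max=69
step 4: append 16 -> window=[20, 69, 16] -> max=69
step 5: append 48 -> window=[69, 16, 48] -> max=69
Window #3 max = 69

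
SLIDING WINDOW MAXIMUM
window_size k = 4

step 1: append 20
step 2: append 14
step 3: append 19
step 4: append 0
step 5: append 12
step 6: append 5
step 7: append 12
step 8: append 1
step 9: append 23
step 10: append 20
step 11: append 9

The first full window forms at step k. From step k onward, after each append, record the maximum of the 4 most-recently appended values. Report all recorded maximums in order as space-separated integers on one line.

step 1: append 20 -> window=[20] (not full yet)
step 2: append 14 -> window=[20, 14] (not full yet)
step 3: append 19 -> window=[20, 14, 19] (not full yet)
step 4: append 0 -> window=[20, 14, 19, 0] -> max=20
step 5: append 12 -> window=[14, 19, 0, 12] -> max=19
step 6: append 5 -> window=[19, 0, 12, 5] -> max=19
step 7: append 12 -> window=[0, 12, 5, 12] -> max=12
step 8: append 1 -> window=[12, 5, 12, 1] -> max=12
step 9: append 23 -> window=[5, 12, 1, 23] -> max=23
step 10: append 20 -> window=[12, 1, 23, 20] -> max=23
step 11: append 9 -> window=[1, 23, 20, 9] -> max=23

Answer: 20 19 19 12 12 23 23 23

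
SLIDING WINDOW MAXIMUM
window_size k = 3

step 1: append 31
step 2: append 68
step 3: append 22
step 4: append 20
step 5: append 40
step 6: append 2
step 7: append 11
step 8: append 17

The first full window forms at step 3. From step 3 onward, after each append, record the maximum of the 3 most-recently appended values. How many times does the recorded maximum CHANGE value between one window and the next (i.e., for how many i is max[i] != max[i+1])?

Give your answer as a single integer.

step 1: append 31 -> window=[31] (not full yet)
step 2: append 68 -> window=[31, 68] (not full yet)
step 3: append 22 -> window=[31, 68, 22] -> max=68
step 4: append 20 -> window=[68, 22, 20] -> max=68
step 5: append 40 -> window=[22, 20, 40] -> max=40
step 6: append 2 -> window=[20, 40, 2] -> max=40
step 7: append 11 -> window=[40, 2, 11] -> max=40
step 8: append 17 -> window=[2, 11, 17] -> max=17
Recorded maximums: 68 68 40 40 40 17
Changes between consecutive maximums: 2

Answer: 2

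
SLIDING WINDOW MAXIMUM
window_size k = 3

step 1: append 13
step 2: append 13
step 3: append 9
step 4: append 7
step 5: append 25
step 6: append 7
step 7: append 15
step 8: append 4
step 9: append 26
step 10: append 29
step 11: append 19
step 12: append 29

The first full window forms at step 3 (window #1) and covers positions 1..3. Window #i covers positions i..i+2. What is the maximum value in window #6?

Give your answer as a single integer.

step 1: append 13 -> window=[13] (not full yet)
step 2: append 13 -> window=[13, 13] (not full yet)
step 3: append 9 -> window=[13, 13, 9] -> max=13
step 4: append 7 -> window=[13, 9, 7] -> max=13
step 5: append 25 -> window=[9, 7, 25] -> max=25
step 6: append 7 -> window=[7, 25, 7] -> max=25
step 7: append 15 -> window=[25, 7, 15] -> max=25
step 8: append 4 -> window=[7, 15, 4] -> max=15
Window #6 max = 15

Answer: 15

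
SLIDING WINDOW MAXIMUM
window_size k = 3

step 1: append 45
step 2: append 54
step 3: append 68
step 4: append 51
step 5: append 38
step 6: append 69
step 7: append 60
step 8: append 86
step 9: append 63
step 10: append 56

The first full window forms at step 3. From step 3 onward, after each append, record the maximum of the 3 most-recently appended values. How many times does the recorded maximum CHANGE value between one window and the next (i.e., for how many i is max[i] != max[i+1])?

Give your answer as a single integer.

Answer: 2

Derivation:
step 1: append 45 -> window=[45] (not full yet)
step 2: append 54 -> window=[45, 54] (not full yet)
step 3: append 68 -> window=[45, 54, 68] -> max=68
step 4: append 51 -> window=[54, 68, 51] -> max=68
step 5: append 38 -> window=[68, 51, 38] -> max=68
step 6: append 69 -> window=[51, 38, 69] -> max=69
step 7: append 60 -> window=[38, 69, 60] -> max=69
step 8: append 86 -> window=[69, 60, 86] -> max=86
step 9: append 63 -> window=[60, 86, 63] -> max=86
step 10: append 56 -> window=[86, 63, 56] -> max=86
Recorded maximums: 68 68 68 69 69 86 86 86
Changes between consecutive maximums: 2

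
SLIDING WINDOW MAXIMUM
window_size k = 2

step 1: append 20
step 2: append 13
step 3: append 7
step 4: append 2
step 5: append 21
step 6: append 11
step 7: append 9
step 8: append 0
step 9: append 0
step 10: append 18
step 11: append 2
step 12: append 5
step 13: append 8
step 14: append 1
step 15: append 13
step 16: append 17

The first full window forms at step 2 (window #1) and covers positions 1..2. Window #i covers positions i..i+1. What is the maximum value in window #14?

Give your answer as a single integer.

step 1: append 20 -> window=[20] (not full yet)
step 2: append 13 -> window=[20, 13] -> max=20
step 3: append 7 -> window=[13, 7] -> max=13
step 4: append 2 -> window=[7, 2] -> max=7
step 5: append 21 -> window=[2, 21] -> max=21
step 6: append 11 -> window=[21, 11] -> max=21
step 7: append 9 -> window=[11, 9] -> max=11
step 8: append 0 -> window=[9, 0] -> max=9
step 9: append 0 -> window=[0, 0] -> max=0
step 10: append 18 -> window=[0, 18] -> max=18
step 11: append 2 -> window=[18, 2] -> max=18
step 12: append 5 -> window=[2, 5] -> max=5
step 13: append 8 -> window=[5, 8] -> max=8
step 14: append 1 -> window=[8, 1] -> max=8
step 15: append 13 -> window=[1, 13] -> max=13
Window #14 max = 13

Answer: 13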